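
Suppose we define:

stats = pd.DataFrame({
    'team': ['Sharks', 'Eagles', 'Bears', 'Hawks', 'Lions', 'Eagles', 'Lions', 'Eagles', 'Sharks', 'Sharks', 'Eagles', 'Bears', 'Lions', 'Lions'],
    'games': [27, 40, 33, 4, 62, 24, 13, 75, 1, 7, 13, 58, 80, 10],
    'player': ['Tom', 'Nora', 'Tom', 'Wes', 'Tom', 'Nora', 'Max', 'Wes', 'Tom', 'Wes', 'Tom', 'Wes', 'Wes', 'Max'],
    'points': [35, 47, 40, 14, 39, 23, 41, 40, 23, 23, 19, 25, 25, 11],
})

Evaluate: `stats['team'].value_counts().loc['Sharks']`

3

value_counts of team:
team
Eagles    4
Lions     4
Sharks    3
Bears     2
Hawks     1
Name: count, dtype: int64
Then the value at index 'Sharks': 3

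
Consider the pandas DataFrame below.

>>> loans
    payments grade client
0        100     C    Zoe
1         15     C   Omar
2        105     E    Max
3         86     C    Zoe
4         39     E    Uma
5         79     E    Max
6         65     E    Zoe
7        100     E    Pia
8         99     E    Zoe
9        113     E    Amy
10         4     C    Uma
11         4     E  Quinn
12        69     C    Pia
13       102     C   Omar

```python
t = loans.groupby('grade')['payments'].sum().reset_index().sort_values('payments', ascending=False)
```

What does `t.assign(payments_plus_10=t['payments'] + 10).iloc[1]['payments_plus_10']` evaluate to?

group by grade, sum of payments:
grade
C    376
E    604
Name: payments, dtype: int64
reset_index():
  grade  payments
0     C       376
1     E       604
sort by payments descending:
  grade  payments
1     E       604
0     C       376
add column payments_plus_10 = t['payments'] + 10:
  grade  payments  payments_plus_10
1     E       604               614
0     C       376               386
Then the value at position 1, column 'payments_plus_10': 386

386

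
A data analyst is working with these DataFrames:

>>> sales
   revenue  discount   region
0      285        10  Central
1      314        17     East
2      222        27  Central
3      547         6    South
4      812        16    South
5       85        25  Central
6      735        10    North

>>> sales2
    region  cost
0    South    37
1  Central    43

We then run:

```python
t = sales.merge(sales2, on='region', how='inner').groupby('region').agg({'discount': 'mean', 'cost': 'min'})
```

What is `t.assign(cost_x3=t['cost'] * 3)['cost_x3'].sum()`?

merge on 'region' (how='inner') → 5 rows:
   revenue  discount   region  cost
0      285        10  Central    43
1      222        27  Central    43
2      547         6    South    37
3      812        16    South    37
4       85        25  Central    43
group by region: mean(discount), min(cost):
          discount  cost
region                  
Central  20.666667    43
South    11.000000    37
add column cost_x3 = t['cost'] * 3:
          discount  cost  cost_x3
region                           
Central  20.666667    43      129
South    11.000000    37      111

240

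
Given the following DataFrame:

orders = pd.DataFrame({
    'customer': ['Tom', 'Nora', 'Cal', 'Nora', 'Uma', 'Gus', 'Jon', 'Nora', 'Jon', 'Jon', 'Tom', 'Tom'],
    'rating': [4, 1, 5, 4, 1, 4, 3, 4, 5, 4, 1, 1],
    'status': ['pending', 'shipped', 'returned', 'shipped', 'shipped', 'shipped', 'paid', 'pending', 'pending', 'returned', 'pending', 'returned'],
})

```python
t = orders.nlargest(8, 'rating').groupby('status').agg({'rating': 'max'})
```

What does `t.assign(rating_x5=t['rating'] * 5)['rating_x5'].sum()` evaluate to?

take 8 rows with largest rating:
  customer  rating    status
2      Cal       5  returned
8      Jon       5   pending
0      Tom       4   pending
3     Nora       4   shipped
5      Gus       4   shipped
7     Nora       4   pending
9      Jon       4  returned
6      Jon       3      paid
group by status, max of rating:
          rating
status          
paid           3
pending        5
returned       5
shipped        4
add column rating_x5 = t['rating'] * 5:
          rating  rating_x5
status                     
paid           3         15
pending        5         25
returned       5         25
shipped        4         20
Hence 85.

85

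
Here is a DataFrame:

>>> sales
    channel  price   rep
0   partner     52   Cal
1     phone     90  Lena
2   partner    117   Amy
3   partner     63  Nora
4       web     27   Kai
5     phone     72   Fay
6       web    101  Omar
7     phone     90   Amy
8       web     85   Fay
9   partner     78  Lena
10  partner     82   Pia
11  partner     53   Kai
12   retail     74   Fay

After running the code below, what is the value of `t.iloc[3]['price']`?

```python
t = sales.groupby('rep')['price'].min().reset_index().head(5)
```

27

group by rep, min of price:
rep
Amy      90
Cal      52
Fay      72
Kai      27
Lena     78
Nora     63
Omar    101
Pia      82
Name: price, dtype: int64
reset_index():
    rep  price
0   Amy     90
1   Cal     52
2   Fay     72
3   Kai     27
4  Lena     78
5  Nora     63
6  Omar    101
7   Pia     82
take first 5 rows:
    rep  price
0   Amy     90
1   Cal     52
2   Fay     72
3   Kai     27
4  Lena     78
value at position 3, column 'price' → 27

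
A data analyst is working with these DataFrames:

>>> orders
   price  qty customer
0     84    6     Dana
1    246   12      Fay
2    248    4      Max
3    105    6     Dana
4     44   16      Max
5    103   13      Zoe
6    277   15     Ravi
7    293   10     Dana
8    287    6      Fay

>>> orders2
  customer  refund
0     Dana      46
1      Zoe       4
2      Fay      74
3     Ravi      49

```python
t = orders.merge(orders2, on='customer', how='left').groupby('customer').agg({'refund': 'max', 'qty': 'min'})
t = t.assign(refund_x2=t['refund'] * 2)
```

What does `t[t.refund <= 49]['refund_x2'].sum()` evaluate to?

198.0

merge on 'customer' (how='left') → 9 rows:
   price  qty customer  refund
0     84    6     Dana    46.0
1    246   12      Fay    74.0
2    248    4      Max     NaN
3    105    6     Dana    46.0
4     44   16      Max     NaN
5    103   13      Zoe     4.0
6    277   15     Ravi    49.0
7    293   10     Dana    46.0
8    287    6      Fay    74.0
group by customer: max(refund), min(qty):
          refund  qty
customer             
Dana        46.0    6
Fay         74.0    6
Max          NaN    4
Ravi        49.0   15
Zoe          4.0   13
add column refund_x2 = t['refund'] * 2:
          refund  qty  refund_x2
customer                        
Dana        46.0    6       92.0
Fay         74.0    6      148.0
Max          NaN    4        NaN
Ravi        49.0   15       98.0
Zoe          4.0   13        8.0
filter rows where refund <= 49:
          refund  qty  refund_x2
customer                        
Dana        46.0    6       92.0
Ravi        49.0   15       98.0
Zoe          4.0   13        8.0
Then the sum of column 'refund_x2': 198.0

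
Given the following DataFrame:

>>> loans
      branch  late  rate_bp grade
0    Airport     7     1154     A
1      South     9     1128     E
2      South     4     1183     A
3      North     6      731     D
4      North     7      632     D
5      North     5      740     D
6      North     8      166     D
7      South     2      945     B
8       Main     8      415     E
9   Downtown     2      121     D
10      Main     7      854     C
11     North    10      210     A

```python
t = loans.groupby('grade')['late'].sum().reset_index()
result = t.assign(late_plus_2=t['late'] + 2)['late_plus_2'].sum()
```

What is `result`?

group by grade, sum of late:
grade
A    21
B     2
C     7
D    28
E    17
Name: late, dtype: int64
reset_index():
  grade  late
0     A    21
1     B     2
2     C     7
3     D    28
4     E    17
add column late_plus_2 = t['late'] + 2:
  grade  late  late_plus_2
0     A    21           23
1     B     2            4
2     C     7            9
3     D    28           30
4     E    17           19

85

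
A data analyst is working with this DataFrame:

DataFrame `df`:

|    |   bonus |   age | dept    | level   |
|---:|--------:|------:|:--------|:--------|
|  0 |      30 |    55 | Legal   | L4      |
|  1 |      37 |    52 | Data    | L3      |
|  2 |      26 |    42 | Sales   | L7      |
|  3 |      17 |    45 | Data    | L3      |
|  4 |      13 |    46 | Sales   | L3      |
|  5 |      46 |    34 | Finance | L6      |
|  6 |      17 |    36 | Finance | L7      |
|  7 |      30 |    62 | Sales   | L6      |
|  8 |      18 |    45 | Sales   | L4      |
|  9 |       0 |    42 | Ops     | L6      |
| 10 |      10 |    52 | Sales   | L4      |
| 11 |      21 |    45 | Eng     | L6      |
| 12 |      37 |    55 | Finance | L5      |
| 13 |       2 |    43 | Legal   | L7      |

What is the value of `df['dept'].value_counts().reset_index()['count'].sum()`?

value_counts of dept:
dept
Sales      5
Finance    3
Legal      2
Data       2
Ops        1
Eng        1
Name: count, dtype: int64
reset_index():
      dept  count
0    Sales      5
1  Finance      3
2    Legal      2
3     Data      2
4      Ops      1
5      Eng      1
sum of column 'count' → 14

14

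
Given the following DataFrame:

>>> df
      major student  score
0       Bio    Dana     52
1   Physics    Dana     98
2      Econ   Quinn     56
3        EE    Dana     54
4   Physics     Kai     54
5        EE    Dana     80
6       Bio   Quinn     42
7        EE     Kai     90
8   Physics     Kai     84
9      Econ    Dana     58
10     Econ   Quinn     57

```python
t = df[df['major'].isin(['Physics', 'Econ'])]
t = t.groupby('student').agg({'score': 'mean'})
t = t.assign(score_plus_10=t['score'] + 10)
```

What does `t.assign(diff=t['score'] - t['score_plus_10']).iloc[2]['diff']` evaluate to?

-10.0

filter rows where major in ['Physics', 'Econ']:
      major student  score
1   Physics    Dana     98
2      Econ   Quinn     56
4   Physics     Kai     54
8   Physics     Kai     84
9      Econ    Dana     58
10     Econ   Quinn     57
group by student, mean of score:
         score
student       
Dana      78.0
Kai       69.0
Quinn     56.5
add column score_plus_10 = t['score'] + 10:
         score  score_plus_10
student                      
Dana      78.0           88.0
Kai       69.0           79.0
Quinn     56.5           66.5
add column diff = t['score'] - t['score_plus_10']:
         score  score_plus_10  diff
student                            
Dana      78.0           88.0 -10.0
Kai       69.0           79.0 -10.0
Quinn     56.5           66.5 -10.0
Taking the value at position 2, column 'diff' gives -10.0.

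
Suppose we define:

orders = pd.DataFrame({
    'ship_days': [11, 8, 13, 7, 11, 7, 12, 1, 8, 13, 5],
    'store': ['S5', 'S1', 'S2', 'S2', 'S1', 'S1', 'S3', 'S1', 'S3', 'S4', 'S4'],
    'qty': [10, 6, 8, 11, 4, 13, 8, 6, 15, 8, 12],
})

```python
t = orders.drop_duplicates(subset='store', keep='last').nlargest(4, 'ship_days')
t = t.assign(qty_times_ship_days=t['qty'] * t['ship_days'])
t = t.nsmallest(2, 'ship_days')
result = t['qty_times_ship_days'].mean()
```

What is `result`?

68.5

drop duplicate store (keep=last):
    ship_days store  qty
0          11    S5   10
3           7    S2   11
7           1    S1    6
8           8    S3   15
10          5    S4   12
take 4 rows with largest ship_days:
    ship_days store  qty
0          11    S5   10
8           8    S3   15
3           7    S2   11
10          5    S4   12
add column qty_times_ship_days = t['qty'] * t['ship_days']:
    ship_days store  qty  qty_times_ship_days
0          11    S5   10                  110
8           8    S3   15                  120
3           7    S2   11                   77
10          5    S4   12                   60
take 2 rows with smallest ship_days:
    ship_days store  qty  qty_times_ship_days
10          5    S4   12                   60
3           7    S2   11                   77
Then the mean of column 'qty_times_ship_days': 68.5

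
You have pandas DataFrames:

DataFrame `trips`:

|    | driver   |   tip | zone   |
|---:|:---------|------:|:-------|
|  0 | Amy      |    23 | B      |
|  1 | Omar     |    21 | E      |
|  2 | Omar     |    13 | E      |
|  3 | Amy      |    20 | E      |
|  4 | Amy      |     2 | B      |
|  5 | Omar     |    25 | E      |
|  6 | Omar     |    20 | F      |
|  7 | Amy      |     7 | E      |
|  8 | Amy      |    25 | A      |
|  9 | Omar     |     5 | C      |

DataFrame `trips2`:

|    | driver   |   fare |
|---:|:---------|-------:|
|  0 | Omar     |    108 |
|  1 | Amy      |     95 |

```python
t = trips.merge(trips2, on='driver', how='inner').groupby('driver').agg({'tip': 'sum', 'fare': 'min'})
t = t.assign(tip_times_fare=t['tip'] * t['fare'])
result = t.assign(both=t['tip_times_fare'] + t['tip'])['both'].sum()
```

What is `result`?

merge on 'driver' (how='inner') → 10 rows:
  driver  tip zone  fare
0    Amy   23    B    95
1   Omar   21    E   108
2   Omar   13    E   108
3    Amy   20    E    95
4    Amy    2    B    95
5   Omar   25    E   108
6   Omar   20    F   108
7    Amy    7    E    95
8    Amy   25    A    95
9   Omar    5    C   108
group by driver: sum(tip), min(fare):
        tip  fare
driver           
Amy      77    95
Omar     84   108
add column tip_times_fare = t['tip'] * t['fare']:
        tip  fare  tip_times_fare
driver                           
Amy      77    95            7315
Omar     84   108            9072
add column both = t['tip_times_fare'] + t['tip']:
        tip  fare  tip_times_fare  both
driver                                 
Amy      77    95            7315  7392
Omar     84   108            9072  9156

16548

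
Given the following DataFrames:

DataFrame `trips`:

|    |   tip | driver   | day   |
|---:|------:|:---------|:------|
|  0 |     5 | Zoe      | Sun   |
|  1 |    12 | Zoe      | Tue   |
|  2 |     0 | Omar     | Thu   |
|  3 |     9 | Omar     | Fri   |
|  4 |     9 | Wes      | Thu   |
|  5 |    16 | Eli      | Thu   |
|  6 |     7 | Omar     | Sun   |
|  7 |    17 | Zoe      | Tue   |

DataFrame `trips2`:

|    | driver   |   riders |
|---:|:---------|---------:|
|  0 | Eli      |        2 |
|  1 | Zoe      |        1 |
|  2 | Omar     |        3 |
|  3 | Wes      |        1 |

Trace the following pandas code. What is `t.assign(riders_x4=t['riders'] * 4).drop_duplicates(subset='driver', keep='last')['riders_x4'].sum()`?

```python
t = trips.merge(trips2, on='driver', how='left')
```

28

merge on 'driver' (how='left') → 8 rows:
   tip driver  day  riders
0    5    Zoe  Sun       1
1   12    Zoe  Tue       1
2    0   Omar  Thu       3
3    9   Omar  Fri       3
4    9    Wes  Thu       1
5   16    Eli  Thu       2
6    7   Omar  Sun       3
7   17    Zoe  Tue       1
add column riders_x4 = t['riders'] * 4:
   tip driver  day  riders  riders_x4
0    5    Zoe  Sun       1          4
1   12    Zoe  Tue       1          4
2    0   Omar  Thu       3         12
3    9   Omar  Fri       3         12
4    9    Wes  Thu       1          4
5   16    Eli  Thu       2          8
6    7   Omar  Sun       3         12
7   17    Zoe  Tue       1          4
drop duplicate driver (keep=last):
   tip driver  day  riders  riders_x4
4    9    Wes  Thu       1          4
5   16    Eli  Thu       2          8
6    7   Omar  Sun       3         12
7   17    Zoe  Tue       1          4
The sum of column 'riders_x4' is 28.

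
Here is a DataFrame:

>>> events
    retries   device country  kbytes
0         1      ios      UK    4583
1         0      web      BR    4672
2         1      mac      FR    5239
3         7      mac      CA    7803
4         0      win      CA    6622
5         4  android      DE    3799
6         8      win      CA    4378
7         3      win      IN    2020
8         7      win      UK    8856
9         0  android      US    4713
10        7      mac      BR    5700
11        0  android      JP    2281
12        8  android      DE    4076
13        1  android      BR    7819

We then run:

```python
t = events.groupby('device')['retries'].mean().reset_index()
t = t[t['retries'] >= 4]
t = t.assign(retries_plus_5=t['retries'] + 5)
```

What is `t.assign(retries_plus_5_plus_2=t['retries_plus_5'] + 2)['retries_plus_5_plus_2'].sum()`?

23.5

group by device, mean of retries:
device
android    2.6
ios        1.0
mac        5.0
web        0.0
win        4.5
Name: retries, dtype: float64
reset_index():
    device  retries
0  android      2.6
1      ios      1.0
2      mac      5.0
3      web      0.0
4      win      4.5
filter rows where retries >= 4:
  device  retries
2    mac      5.0
4    win      4.5
add column retries_plus_5 = t['retries'] + 5:
  device  retries  retries_plus_5
2    mac      5.0            10.0
4    win      4.5             9.5
add column retries_plus_5_plus_2 = t['retries_plus_5'] + 2:
  device  retries  retries_plus_5  retries_plus_5_plus_2
2    mac      5.0            10.0                   12.0
4    win      4.5             9.5                   11.5
sum of column 'retries_plus_5_plus_2' → 23.5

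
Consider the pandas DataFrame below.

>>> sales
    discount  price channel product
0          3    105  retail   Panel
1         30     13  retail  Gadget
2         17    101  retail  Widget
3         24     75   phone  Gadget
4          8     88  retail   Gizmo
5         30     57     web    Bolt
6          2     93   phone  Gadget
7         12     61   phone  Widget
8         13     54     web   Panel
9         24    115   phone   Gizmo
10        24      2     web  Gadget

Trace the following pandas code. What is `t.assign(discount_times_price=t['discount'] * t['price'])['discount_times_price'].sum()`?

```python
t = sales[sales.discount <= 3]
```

501

filter rows where discount <= 3:
   discount  price channel product
0         3    105  retail   Panel
6         2     93   phone  Gadget
add column discount_times_price = t['discount'] * t['price']:
   discount  price channel product  discount_times_price
0         3    105  retail   Panel                   315
6         2     93   phone  Gadget                   186
Reading off the sum of column 'discount_times_price', we get 501.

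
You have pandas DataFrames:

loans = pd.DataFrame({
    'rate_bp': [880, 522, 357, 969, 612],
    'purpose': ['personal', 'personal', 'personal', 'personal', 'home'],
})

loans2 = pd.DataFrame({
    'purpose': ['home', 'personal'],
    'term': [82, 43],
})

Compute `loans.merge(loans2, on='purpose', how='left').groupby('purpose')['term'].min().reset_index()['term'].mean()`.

62.5

merge on 'purpose' (how='left') → 5 rows:
   rate_bp   purpose  term
0      880  personal    43
1      522  personal    43
2      357  personal    43
3      969  personal    43
4      612      home    82
group by purpose, min of term:
purpose
home        82
personal    43
Name: term, dtype: int64
reset_index():
    purpose  term
0      home    82
1  personal    43
Then the mean of column 'term': 62.5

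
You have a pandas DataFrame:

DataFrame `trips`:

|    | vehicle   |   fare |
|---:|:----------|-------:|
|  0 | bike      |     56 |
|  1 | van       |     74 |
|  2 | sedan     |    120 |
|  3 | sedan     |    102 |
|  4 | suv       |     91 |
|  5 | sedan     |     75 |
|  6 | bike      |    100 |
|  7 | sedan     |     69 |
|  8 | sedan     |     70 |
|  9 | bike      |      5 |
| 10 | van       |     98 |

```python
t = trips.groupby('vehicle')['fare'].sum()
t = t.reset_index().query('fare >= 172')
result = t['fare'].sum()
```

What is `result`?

608

group by vehicle, sum of fare:
vehicle
bike     161
sedan    436
suv       91
van      172
Name: fare, dtype: int64
reset_index():
  vehicle  fare
0    bike   161
1   sedan   436
2     suv    91
3     van   172
filter rows where fare >= 172:
  vehicle  fare
1   sedan   436
3     van   172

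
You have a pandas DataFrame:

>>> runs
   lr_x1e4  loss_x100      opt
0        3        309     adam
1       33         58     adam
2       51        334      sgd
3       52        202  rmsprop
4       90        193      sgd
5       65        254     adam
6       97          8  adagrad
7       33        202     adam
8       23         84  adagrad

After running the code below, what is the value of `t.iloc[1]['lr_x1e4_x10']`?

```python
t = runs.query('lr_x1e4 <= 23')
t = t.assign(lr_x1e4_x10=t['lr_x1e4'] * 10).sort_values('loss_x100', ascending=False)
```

filter rows where lr_x1e4 <= 23:
   lr_x1e4  loss_x100      opt
0        3        309     adam
8       23         84  adagrad
add column lr_x1e4_x10 = t['lr_x1e4'] * 10:
   lr_x1e4  loss_x100      opt  lr_x1e4_x10
0        3        309     adam           30
8       23         84  adagrad          230
sort by loss_x100 descending:
   lr_x1e4  loss_x100      opt  lr_x1e4_x10
0        3        309     adam           30
8       23         84  adagrad          230

230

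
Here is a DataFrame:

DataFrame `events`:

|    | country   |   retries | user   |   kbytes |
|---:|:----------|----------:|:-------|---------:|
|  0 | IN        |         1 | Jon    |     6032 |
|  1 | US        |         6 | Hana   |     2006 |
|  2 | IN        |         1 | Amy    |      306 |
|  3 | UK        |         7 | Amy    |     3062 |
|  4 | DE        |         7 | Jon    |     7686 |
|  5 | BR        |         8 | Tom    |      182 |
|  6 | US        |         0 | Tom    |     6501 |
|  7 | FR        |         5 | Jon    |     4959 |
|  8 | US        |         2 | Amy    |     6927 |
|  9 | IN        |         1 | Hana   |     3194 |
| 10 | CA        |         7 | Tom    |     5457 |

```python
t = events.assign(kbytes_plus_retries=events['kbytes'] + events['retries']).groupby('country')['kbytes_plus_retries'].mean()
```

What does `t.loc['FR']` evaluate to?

4964.0

add column kbytes_plus_retries = events['kbytes'] + events['retries']:
   country  retries  user  kbytes  kbytes_plus_retries
0       IN        1   Jon    6032                 6033
1       US        6  Hana    2006                 2012
2       IN        1   Amy     306                  307
3       UK        7   Amy    3062                 3069
4       DE        7   Jon    7686                 7693
5       BR        8   Tom     182                  190
6       US        0   Tom    6501                 6501
7       FR        5   Jon    4959                 4964
8       US        2   Amy    6927                 6929
9       IN        1  Hana    3194                 3195
10      CA        7   Tom    5457                 5464
group by country, mean of kbytes_plus_retries:
country
BR     190.000000
CA    5464.000000
DE    7693.000000
FR    4964.000000
IN    3178.333333
UK    3069.000000
US    5147.333333
Name: kbytes_plus_retries, dtype: float64
So loc['FR'] = 4964.0.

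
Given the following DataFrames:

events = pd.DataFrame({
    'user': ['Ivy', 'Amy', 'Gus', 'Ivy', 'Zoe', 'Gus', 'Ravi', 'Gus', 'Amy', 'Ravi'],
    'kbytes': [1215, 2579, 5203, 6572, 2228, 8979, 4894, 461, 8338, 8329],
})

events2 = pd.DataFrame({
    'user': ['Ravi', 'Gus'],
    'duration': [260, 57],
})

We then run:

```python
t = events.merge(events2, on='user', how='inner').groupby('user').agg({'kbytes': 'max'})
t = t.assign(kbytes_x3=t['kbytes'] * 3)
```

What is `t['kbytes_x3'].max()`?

26937

merge on 'user' (how='inner') → 5 rows:
   user  kbytes  duration
0   Gus    5203        57
1   Gus    8979        57
2  Ravi    4894       260
3   Gus     461        57
4  Ravi    8329       260
group by user, max of kbytes:
      kbytes
user        
Gus     8979
Ravi    8329
add column kbytes_x3 = t['kbytes'] * 3:
      kbytes  kbytes_x3
user                   
Gus     8979      26937
Ravi    8329      24987
Taking the max of column 'kbytes_x3' gives 26937.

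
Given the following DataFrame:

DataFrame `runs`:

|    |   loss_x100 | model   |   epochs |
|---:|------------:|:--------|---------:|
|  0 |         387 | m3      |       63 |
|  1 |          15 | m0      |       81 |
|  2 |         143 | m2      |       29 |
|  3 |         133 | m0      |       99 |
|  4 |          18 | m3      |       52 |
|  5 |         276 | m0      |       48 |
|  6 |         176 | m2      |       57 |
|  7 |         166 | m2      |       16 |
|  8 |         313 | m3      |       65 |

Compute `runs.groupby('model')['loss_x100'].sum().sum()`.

1627

group by model, sum of loss_x100:
model
m0    424
m2    485
m3    718
Name: loss_x100, dtype: int64
So sum() = 1627.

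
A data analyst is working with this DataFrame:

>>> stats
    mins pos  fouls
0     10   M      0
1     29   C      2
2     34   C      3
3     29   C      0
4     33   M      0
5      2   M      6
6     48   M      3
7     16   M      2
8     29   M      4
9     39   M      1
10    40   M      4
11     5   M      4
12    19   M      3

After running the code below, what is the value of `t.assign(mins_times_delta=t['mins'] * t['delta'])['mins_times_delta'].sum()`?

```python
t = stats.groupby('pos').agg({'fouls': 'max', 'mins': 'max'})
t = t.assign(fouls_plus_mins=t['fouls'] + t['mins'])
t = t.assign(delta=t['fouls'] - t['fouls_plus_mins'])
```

group by pos: max(fouls), max(mins):
     fouls  mins
pos             
C        3    34
M        6    48
add column fouls_plus_mins = t['fouls'] + t['mins']:
     fouls  mins  fouls_plus_mins
pos                              
C        3    34               37
M        6    48               54
add column delta = t['fouls'] - t['fouls_plus_mins']:
     fouls  mins  fouls_plus_mins  delta
pos                                     
C        3    34               37    -34
M        6    48               54    -48
add column mins_times_delta = t['mins'] * t['delta']:
     fouls  mins  fouls_plus_mins  delta  mins_times_delta
pos                                                       
C        3    34               37    -34             -1156
M        6    48               54    -48             -2304
So sum() = -3460.

-3460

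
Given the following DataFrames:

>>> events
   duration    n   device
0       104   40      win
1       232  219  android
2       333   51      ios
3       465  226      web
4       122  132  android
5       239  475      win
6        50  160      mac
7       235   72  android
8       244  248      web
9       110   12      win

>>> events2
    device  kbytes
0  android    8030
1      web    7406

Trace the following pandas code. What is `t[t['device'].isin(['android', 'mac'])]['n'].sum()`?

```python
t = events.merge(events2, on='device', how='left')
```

merge on 'device' (how='left') → 10 rows:
   duration    n   device  kbytes
0       104   40      win     NaN
1       232  219  android  8030.0
2       333   51      ios     NaN
3       465  226      web  7406.0
4       122  132  android  8030.0
5       239  475      win     NaN
6        50  160      mac     NaN
7       235   72  android  8030.0
8       244  248      web  7406.0
9       110   12      win     NaN
filter rows where device in ['android', 'mac']:
   duration    n   device  kbytes
1       232  219  android  8030.0
4       122  132  android  8030.0
6        50  160      mac     NaN
7       235   72  android  8030.0
Hence 583.

583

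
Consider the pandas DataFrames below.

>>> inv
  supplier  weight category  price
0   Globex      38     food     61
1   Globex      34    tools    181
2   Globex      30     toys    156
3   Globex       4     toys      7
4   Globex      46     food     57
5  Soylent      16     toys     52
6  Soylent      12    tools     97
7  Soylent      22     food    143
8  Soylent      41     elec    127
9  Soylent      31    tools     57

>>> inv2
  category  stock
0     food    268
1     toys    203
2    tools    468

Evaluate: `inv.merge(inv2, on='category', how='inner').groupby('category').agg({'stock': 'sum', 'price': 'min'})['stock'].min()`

609

merge on 'category' (how='inner') → 9 rows:
  supplier  weight category  price  stock
0   Globex      38     food     61    268
1   Globex      34    tools    181    468
2   Globex      30     toys    156    203
3   Globex       4     toys      7    203
4   Globex      46     food     57    268
5  Soylent      16     toys     52    203
6  Soylent      12    tools     97    468
7  Soylent      22     food    143    268
8  Soylent      31    tools     57    468
group by category: sum(stock), min(price):
          stock  price
category              
food        804     57
tools      1404     57
toys        609      7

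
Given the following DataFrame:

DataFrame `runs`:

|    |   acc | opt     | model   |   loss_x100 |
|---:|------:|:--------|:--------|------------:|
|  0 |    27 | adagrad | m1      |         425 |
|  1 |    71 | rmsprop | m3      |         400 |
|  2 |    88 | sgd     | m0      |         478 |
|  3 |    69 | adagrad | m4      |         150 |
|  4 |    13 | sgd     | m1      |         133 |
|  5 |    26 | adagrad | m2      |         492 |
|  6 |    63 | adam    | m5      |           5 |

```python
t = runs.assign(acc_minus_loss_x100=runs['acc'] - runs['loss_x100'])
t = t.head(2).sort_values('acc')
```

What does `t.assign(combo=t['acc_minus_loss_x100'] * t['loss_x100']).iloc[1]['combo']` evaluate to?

-131600

add column acc_minus_loss_x100 = runs['acc'] - runs['loss_x100']:
   acc      opt model  loss_x100  acc_minus_loss_x100
0   27  adagrad    m1        425                 -398
1   71  rmsprop    m3        400                 -329
2   88      sgd    m0        478                 -390
3   69  adagrad    m4        150                  -81
4   13      sgd    m1        133                 -120
5   26  adagrad    m2        492                 -466
6   63     adam    m5          5                   58
take first 2 rows:
   acc      opt model  loss_x100  acc_minus_loss_x100
0   27  adagrad    m1        425                 -398
1   71  rmsprop    m3        400                 -329
sort by acc:
   acc      opt model  loss_x100  acc_minus_loss_x100
0   27  adagrad    m1        425                 -398
1   71  rmsprop    m3        400                 -329
add column combo = t['acc_minus_loss_x100'] * t['loss_x100']:
   acc      opt model  loss_x100  acc_minus_loss_x100   combo
0   27  adagrad    m1        425                 -398 -169150
1   71  rmsprop    m3        400                 -329 -131600
Finally, value at position 1, column 'combo' = -131600.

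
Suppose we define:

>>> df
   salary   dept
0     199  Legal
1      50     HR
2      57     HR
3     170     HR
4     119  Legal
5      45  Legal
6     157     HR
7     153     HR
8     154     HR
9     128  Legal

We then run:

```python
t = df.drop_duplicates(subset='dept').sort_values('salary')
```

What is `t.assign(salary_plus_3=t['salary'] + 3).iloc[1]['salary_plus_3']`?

drop duplicate dept (keep=first):
   salary   dept
0     199  Legal
1      50     HR
sort by salary:
   salary   dept
1      50     HR
0     199  Legal
add column salary_plus_3 = t['salary'] + 3:
   salary   dept  salary_plus_3
1      50     HR             53
0     199  Legal            202

202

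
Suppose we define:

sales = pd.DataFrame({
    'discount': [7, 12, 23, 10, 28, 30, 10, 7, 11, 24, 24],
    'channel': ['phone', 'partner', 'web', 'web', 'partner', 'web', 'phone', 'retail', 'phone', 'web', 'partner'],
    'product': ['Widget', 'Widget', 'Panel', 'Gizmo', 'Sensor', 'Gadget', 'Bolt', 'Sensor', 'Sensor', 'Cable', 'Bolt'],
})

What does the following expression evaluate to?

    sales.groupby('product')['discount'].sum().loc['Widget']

19

group by product, sum of discount:
product
Bolt      34
Cable     24
Gadget    30
Gizmo     10
Panel     23
Sensor    46
Widget    19
Name: discount, dtype: int64
Then the value at index 'Widget': 19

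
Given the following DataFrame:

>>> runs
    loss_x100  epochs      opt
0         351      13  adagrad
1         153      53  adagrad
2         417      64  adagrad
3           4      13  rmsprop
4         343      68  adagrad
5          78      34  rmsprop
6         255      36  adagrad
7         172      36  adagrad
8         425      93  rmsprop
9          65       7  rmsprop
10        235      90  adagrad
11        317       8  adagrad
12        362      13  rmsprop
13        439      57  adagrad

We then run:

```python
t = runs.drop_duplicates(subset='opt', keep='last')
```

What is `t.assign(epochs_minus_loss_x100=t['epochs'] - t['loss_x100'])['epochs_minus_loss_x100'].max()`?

-349

drop duplicate opt (keep=last):
    loss_x100  epochs      opt
12        362      13  rmsprop
13        439      57  adagrad
add column epochs_minus_loss_x100 = t['epochs'] - t['loss_x100']:
    loss_x100  epochs      opt  epochs_minus_loss_x100
12        362      13  rmsprop                    -349
13        439      57  adagrad                    -382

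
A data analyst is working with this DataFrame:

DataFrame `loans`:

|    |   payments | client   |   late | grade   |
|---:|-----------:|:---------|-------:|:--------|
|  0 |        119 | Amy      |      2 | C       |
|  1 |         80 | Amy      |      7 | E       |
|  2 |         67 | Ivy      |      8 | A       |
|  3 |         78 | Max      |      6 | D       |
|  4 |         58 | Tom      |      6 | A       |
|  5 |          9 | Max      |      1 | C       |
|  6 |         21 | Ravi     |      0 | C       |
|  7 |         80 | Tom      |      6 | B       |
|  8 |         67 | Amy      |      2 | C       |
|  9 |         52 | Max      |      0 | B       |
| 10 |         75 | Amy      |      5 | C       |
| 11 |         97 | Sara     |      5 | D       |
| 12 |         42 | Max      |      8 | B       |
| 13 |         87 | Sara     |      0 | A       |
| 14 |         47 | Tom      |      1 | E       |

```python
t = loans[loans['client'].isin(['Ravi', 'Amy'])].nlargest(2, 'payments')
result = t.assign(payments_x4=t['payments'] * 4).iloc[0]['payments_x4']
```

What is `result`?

476

filter rows where client in ['Ravi', 'Amy']:
    payments client  late grade
0        119    Amy     2     C
1         80    Amy     7     E
6         21   Ravi     0     C
8         67    Amy     2     C
10        75    Amy     5     C
take 2 rows with largest payments:
   payments client  late grade
0       119    Amy     2     C
1        80    Amy     7     E
add column payments_x4 = t['payments'] * 4:
   payments client  late grade  payments_x4
0       119    Amy     2     C          476
1        80    Amy     7     E          320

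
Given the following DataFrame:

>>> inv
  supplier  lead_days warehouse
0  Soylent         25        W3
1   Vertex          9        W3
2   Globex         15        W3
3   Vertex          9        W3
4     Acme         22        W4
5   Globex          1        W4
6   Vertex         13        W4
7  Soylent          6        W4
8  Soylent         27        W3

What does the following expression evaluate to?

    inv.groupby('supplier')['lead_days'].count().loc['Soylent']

3

group by supplier, count of lead_days:
supplier
Acme       1
Globex     2
Soylent    3
Vertex     3
Name: lead_days, dtype: int64
Taking the value at index 'Soylent' gives 3.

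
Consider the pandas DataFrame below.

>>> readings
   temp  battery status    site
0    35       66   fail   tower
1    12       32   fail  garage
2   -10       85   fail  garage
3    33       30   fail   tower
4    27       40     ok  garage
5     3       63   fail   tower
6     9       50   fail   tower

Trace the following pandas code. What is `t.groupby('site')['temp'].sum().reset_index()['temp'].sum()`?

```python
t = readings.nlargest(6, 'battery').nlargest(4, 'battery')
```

37

take 6 rows with largest battery:
   temp  battery status    site
2   -10       85   fail  garage
0    35       66   fail   tower
5     3       63   fail   tower
6     9       50   fail   tower
4    27       40     ok  garage
1    12       32   fail  garage
take 4 rows with largest battery:
   temp  battery status    site
2   -10       85   fail  garage
0    35       66   fail   tower
5     3       63   fail   tower
6     9       50   fail   tower
group by site, sum of temp:
site
garage   -10
tower     47
Name: temp, dtype: int64
reset_index():
     site  temp
0  garage   -10
1   tower    47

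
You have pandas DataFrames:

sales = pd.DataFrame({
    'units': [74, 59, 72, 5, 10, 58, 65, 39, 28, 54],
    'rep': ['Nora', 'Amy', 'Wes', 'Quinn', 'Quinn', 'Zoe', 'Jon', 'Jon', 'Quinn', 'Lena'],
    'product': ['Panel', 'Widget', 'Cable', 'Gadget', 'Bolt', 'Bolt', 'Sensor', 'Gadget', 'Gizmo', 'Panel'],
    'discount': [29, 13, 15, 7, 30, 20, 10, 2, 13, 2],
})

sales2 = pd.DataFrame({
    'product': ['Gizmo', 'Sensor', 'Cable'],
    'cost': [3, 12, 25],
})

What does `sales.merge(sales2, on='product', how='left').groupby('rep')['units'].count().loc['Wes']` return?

merge on 'product' (how='left') → 10 rows:
   units    rep product  discount  cost
0     74   Nora   Panel        29   NaN
1     59    Amy  Widget        13   NaN
2     72    Wes   Cable        15  25.0
3      5  Quinn  Gadget         7   NaN
4     10  Quinn    Bolt        30   NaN
5     58    Zoe    Bolt        20   NaN
6     65    Jon  Sensor        10  12.0
7     39    Jon  Gadget         2   NaN
8     28  Quinn   Gizmo        13   3.0
9     54   Lena   Panel         2   NaN
group by rep, count of units:
rep
Amy      1
Jon      2
Lena     1
Nora     1
Quinn    3
Wes      1
Zoe      1
Name: units, dtype: int64

1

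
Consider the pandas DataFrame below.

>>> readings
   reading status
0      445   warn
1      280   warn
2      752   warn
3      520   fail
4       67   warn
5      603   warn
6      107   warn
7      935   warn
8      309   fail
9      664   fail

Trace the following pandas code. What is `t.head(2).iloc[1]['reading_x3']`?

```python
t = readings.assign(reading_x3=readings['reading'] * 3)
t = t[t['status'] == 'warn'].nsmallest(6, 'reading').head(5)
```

321

add column reading_x3 = readings['reading'] * 3:
   reading status  reading_x3
0      445   warn        1335
1      280   warn         840
2      752   warn        2256
3      520   fail        1560
4       67   warn         201
5      603   warn        1809
6      107   warn         321
7      935   warn        2805
8      309   fail         927
9      664   fail        1992
filter rows where status == 'warn':
   reading status  reading_x3
0      445   warn        1335
1      280   warn         840
2      752   warn        2256
4       67   warn         201
5      603   warn        1809
6      107   warn         321
7      935   warn        2805
take 6 rows with smallest reading:
   reading status  reading_x3
4       67   warn         201
6      107   warn         321
1      280   warn         840
0      445   warn        1335
5      603   warn        1809
2      752   warn        2256
take first 5 rows:
   reading status  reading_x3
4       67   warn         201
6      107   warn         321
1      280   warn         840
0      445   warn        1335
5      603   warn        1809
take first 2 rows:
   reading status  reading_x3
4       67   warn         201
6      107   warn         321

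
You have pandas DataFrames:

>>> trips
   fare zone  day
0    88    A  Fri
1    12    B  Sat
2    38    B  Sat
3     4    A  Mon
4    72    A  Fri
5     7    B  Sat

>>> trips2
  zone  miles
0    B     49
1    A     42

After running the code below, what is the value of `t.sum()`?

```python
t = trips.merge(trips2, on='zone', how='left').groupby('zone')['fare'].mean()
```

73.6666666667

merge on 'zone' (how='left') → 6 rows:
   fare zone  day  miles
0    88    A  Fri     42
1    12    B  Sat     49
2    38    B  Sat     49
3     4    A  Mon     42
4    72    A  Fri     42
5     7    B  Sat     49
group by zone, mean of fare:
zone
A    54.666667
B    19.000000
Name: fare, dtype: float64
Hence 73.6666666667.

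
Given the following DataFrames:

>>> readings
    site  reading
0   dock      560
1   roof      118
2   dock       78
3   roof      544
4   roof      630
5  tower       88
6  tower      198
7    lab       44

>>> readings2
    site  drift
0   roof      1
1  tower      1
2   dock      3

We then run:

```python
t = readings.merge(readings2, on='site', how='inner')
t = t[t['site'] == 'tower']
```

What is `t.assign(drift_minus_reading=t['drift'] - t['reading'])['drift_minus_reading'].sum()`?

merge on 'site' (how='inner') → 7 rows:
    site  reading  drift
0   dock      560      3
1   roof      118      1
2   dock       78      3
3   roof      544      1
4   roof      630      1
5  tower       88      1
6  tower      198      1
filter rows where site == 'tower':
    site  reading  drift
5  tower       88      1
6  tower      198      1
add column drift_minus_reading = t['drift'] - t['reading']:
    site  reading  drift  drift_minus_reading
5  tower       88      1                  -87
6  tower      198      1                 -197
So sum() = -284.

-284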